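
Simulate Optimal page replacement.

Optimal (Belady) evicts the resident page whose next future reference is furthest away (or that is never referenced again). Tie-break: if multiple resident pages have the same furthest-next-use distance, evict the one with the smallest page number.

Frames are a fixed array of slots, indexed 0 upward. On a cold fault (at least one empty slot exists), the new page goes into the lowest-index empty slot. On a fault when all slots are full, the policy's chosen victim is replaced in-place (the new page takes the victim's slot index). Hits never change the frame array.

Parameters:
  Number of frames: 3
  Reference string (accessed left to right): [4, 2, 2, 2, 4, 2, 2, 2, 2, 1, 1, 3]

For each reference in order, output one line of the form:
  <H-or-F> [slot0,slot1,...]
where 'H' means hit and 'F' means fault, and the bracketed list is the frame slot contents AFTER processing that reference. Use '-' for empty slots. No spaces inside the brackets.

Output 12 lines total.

F [4,-,-]
F [4,2,-]
H [4,2,-]
H [4,2,-]
H [4,2,-]
H [4,2,-]
H [4,2,-]
H [4,2,-]
H [4,2,-]
F [4,2,1]
H [4,2,1]
F [4,2,3]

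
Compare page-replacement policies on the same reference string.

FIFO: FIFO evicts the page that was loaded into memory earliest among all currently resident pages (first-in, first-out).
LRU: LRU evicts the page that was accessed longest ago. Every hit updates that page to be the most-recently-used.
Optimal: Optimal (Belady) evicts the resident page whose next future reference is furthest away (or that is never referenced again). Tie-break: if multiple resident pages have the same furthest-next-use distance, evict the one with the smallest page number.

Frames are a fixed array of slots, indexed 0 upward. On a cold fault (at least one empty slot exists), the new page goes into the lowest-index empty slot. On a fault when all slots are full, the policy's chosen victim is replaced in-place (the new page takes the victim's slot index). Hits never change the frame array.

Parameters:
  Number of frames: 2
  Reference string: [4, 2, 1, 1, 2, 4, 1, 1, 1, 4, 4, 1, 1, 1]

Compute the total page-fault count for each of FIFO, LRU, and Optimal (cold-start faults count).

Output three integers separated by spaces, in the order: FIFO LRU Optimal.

--- FIFO ---
  step 0: ref 4 -> FAULT, frames=[4,-] (faults so far: 1)
  step 1: ref 2 -> FAULT, frames=[4,2] (faults so far: 2)
  step 2: ref 1 -> FAULT, evict 4, frames=[1,2] (faults so far: 3)
  step 3: ref 1 -> HIT, frames=[1,2] (faults so far: 3)
  step 4: ref 2 -> HIT, frames=[1,2] (faults so far: 3)
  step 5: ref 4 -> FAULT, evict 2, frames=[1,4] (faults so far: 4)
  step 6: ref 1 -> HIT, frames=[1,4] (faults so far: 4)
  step 7: ref 1 -> HIT, frames=[1,4] (faults so far: 4)
  step 8: ref 1 -> HIT, frames=[1,4] (faults so far: 4)
  step 9: ref 4 -> HIT, frames=[1,4] (faults so far: 4)
  step 10: ref 4 -> HIT, frames=[1,4] (faults so far: 4)
  step 11: ref 1 -> HIT, frames=[1,4] (faults so far: 4)
  step 12: ref 1 -> HIT, frames=[1,4] (faults so far: 4)
  step 13: ref 1 -> HIT, frames=[1,4] (faults so far: 4)
  FIFO total faults: 4
--- LRU ---
  step 0: ref 4 -> FAULT, frames=[4,-] (faults so far: 1)
  step 1: ref 2 -> FAULT, frames=[4,2] (faults so far: 2)
  step 2: ref 1 -> FAULT, evict 4, frames=[1,2] (faults so far: 3)
  step 3: ref 1 -> HIT, frames=[1,2] (faults so far: 3)
  step 4: ref 2 -> HIT, frames=[1,2] (faults so far: 3)
  step 5: ref 4 -> FAULT, evict 1, frames=[4,2] (faults so far: 4)
  step 6: ref 1 -> FAULT, evict 2, frames=[4,1] (faults so far: 5)
  step 7: ref 1 -> HIT, frames=[4,1] (faults so far: 5)
  step 8: ref 1 -> HIT, frames=[4,1] (faults so far: 5)
  step 9: ref 4 -> HIT, frames=[4,1] (faults so far: 5)
  step 10: ref 4 -> HIT, frames=[4,1] (faults so far: 5)
  step 11: ref 1 -> HIT, frames=[4,1] (faults so far: 5)
  step 12: ref 1 -> HIT, frames=[4,1] (faults so far: 5)
  step 13: ref 1 -> HIT, frames=[4,1] (faults so far: 5)
  LRU total faults: 5
--- Optimal ---
  step 0: ref 4 -> FAULT, frames=[4,-] (faults so far: 1)
  step 1: ref 2 -> FAULT, frames=[4,2] (faults so far: 2)
  step 2: ref 1 -> FAULT, evict 4, frames=[1,2] (faults so far: 3)
  step 3: ref 1 -> HIT, frames=[1,2] (faults so far: 3)
  step 4: ref 2 -> HIT, frames=[1,2] (faults so far: 3)
  step 5: ref 4 -> FAULT, evict 2, frames=[1,4] (faults so far: 4)
  step 6: ref 1 -> HIT, frames=[1,4] (faults so far: 4)
  step 7: ref 1 -> HIT, frames=[1,4] (faults so far: 4)
  step 8: ref 1 -> HIT, frames=[1,4] (faults so far: 4)
  step 9: ref 4 -> HIT, frames=[1,4] (faults so far: 4)
  step 10: ref 4 -> HIT, frames=[1,4] (faults so far: 4)
  step 11: ref 1 -> HIT, frames=[1,4] (faults so far: 4)
  step 12: ref 1 -> HIT, frames=[1,4] (faults so far: 4)
  step 13: ref 1 -> HIT, frames=[1,4] (faults so far: 4)
  Optimal total faults: 4

Answer: 4 5 4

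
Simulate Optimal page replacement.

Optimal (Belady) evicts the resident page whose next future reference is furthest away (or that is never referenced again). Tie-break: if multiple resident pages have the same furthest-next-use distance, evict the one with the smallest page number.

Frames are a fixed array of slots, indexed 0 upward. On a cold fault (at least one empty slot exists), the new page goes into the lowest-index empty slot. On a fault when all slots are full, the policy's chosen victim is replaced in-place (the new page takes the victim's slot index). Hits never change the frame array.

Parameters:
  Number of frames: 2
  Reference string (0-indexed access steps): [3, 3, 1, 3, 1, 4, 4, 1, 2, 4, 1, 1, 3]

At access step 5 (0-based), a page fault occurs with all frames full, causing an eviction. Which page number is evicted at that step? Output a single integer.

Answer: 3

Derivation:
Step 0: ref 3 -> FAULT, frames=[3,-]
Step 1: ref 3 -> HIT, frames=[3,-]
Step 2: ref 1 -> FAULT, frames=[3,1]
Step 3: ref 3 -> HIT, frames=[3,1]
Step 4: ref 1 -> HIT, frames=[3,1]
Step 5: ref 4 -> FAULT, evict 3, frames=[4,1]
At step 5: evicted page 3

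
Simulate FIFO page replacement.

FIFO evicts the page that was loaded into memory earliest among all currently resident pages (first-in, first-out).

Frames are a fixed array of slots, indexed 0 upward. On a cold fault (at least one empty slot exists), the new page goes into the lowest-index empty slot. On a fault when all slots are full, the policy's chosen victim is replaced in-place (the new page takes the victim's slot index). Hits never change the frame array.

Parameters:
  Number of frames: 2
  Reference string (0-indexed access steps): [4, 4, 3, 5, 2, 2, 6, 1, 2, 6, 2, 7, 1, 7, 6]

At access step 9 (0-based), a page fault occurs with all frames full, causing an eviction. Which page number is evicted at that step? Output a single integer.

Step 0: ref 4 -> FAULT, frames=[4,-]
Step 1: ref 4 -> HIT, frames=[4,-]
Step 2: ref 3 -> FAULT, frames=[4,3]
Step 3: ref 5 -> FAULT, evict 4, frames=[5,3]
Step 4: ref 2 -> FAULT, evict 3, frames=[5,2]
Step 5: ref 2 -> HIT, frames=[5,2]
Step 6: ref 6 -> FAULT, evict 5, frames=[6,2]
Step 7: ref 1 -> FAULT, evict 2, frames=[6,1]
Step 8: ref 2 -> FAULT, evict 6, frames=[2,1]
Step 9: ref 6 -> FAULT, evict 1, frames=[2,6]
At step 9: evicted page 1

Answer: 1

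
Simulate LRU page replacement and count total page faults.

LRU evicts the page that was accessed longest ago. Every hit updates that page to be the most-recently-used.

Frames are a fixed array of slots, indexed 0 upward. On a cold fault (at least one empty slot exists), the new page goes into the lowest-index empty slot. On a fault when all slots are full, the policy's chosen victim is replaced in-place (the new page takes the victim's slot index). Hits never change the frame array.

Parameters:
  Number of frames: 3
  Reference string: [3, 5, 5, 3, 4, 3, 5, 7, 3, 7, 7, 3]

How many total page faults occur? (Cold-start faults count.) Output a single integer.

Step 0: ref 3 → FAULT, frames=[3,-,-]
Step 1: ref 5 → FAULT, frames=[3,5,-]
Step 2: ref 5 → HIT, frames=[3,5,-]
Step 3: ref 3 → HIT, frames=[3,5,-]
Step 4: ref 4 → FAULT, frames=[3,5,4]
Step 5: ref 3 → HIT, frames=[3,5,4]
Step 6: ref 5 → HIT, frames=[3,5,4]
Step 7: ref 7 → FAULT (evict 4), frames=[3,5,7]
Step 8: ref 3 → HIT, frames=[3,5,7]
Step 9: ref 7 → HIT, frames=[3,5,7]
Step 10: ref 7 → HIT, frames=[3,5,7]
Step 11: ref 3 → HIT, frames=[3,5,7]
Total faults: 4

Answer: 4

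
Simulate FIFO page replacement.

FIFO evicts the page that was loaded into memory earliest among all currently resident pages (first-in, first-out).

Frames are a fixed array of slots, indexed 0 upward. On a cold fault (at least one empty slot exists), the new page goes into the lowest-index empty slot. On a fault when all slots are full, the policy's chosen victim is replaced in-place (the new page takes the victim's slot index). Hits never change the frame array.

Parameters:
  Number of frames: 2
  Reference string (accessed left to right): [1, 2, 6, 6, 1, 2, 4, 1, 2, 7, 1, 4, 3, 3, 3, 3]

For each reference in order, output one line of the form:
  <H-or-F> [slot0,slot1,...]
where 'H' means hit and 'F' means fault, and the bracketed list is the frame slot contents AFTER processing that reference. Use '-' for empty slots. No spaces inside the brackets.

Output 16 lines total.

F [1,-]
F [1,2]
F [6,2]
H [6,2]
F [6,1]
F [2,1]
F [2,4]
F [1,4]
F [1,2]
F [7,2]
F [7,1]
F [4,1]
F [4,3]
H [4,3]
H [4,3]
H [4,3]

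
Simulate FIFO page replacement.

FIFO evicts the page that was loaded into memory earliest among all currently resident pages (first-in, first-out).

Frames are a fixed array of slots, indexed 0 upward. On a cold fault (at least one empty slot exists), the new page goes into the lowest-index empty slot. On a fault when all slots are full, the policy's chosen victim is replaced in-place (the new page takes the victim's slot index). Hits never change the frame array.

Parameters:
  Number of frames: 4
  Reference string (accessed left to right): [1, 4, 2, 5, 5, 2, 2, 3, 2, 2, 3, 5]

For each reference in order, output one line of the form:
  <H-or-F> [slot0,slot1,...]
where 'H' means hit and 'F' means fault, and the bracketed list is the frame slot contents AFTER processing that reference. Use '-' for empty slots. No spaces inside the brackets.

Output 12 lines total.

F [1,-,-,-]
F [1,4,-,-]
F [1,4,2,-]
F [1,4,2,5]
H [1,4,2,5]
H [1,4,2,5]
H [1,4,2,5]
F [3,4,2,5]
H [3,4,2,5]
H [3,4,2,5]
H [3,4,2,5]
H [3,4,2,5]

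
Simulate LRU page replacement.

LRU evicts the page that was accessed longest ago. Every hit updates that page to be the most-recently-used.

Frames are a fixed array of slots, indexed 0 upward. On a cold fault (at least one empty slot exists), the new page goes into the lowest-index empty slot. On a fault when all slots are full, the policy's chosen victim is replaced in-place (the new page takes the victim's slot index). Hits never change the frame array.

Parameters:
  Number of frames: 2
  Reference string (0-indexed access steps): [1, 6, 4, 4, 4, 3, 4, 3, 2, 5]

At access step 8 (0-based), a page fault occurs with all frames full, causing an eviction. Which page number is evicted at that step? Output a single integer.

Answer: 4

Derivation:
Step 0: ref 1 -> FAULT, frames=[1,-]
Step 1: ref 6 -> FAULT, frames=[1,6]
Step 2: ref 4 -> FAULT, evict 1, frames=[4,6]
Step 3: ref 4 -> HIT, frames=[4,6]
Step 4: ref 4 -> HIT, frames=[4,6]
Step 5: ref 3 -> FAULT, evict 6, frames=[4,3]
Step 6: ref 4 -> HIT, frames=[4,3]
Step 7: ref 3 -> HIT, frames=[4,3]
Step 8: ref 2 -> FAULT, evict 4, frames=[2,3]
At step 8: evicted page 4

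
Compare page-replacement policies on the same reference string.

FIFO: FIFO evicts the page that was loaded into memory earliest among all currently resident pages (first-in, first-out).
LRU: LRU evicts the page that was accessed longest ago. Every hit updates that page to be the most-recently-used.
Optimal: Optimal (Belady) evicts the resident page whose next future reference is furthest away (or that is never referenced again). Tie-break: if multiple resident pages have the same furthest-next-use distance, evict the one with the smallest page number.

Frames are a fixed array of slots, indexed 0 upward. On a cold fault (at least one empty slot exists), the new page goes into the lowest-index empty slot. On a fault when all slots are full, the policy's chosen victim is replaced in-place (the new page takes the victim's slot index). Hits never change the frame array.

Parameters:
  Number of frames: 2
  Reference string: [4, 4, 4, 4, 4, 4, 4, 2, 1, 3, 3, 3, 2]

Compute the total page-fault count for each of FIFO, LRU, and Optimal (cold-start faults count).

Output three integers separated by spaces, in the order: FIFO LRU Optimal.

--- FIFO ---
  step 0: ref 4 -> FAULT, frames=[4,-] (faults so far: 1)
  step 1: ref 4 -> HIT, frames=[4,-] (faults so far: 1)
  step 2: ref 4 -> HIT, frames=[4,-] (faults so far: 1)
  step 3: ref 4 -> HIT, frames=[4,-] (faults so far: 1)
  step 4: ref 4 -> HIT, frames=[4,-] (faults so far: 1)
  step 5: ref 4 -> HIT, frames=[4,-] (faults so far: 1)
  step 6: ref 4 -> HIT, frames=[4,-] (faults so far: 1)
  step 7: ref 2 -> FAULT, frames=[4,2] (faults so far: 2)
  step 8: ref 1 -> FAULT, evict 4, frames=[1,2] (faults so far: 3)
  step 9: ref 3 -> FAULT, evict 2, frames=[1,3] (faults so far: 4)
  step 10: ref 3 -> HIT, frames=[1,3] (faults so far: 4)
  step 11: ref 3 -> HIT, frames=[1,3] (faults so far: 4)
  step 12: ref 2 -> FAULT, evict 1, frames=[2,3] (faults so far: 5)
  FIFO total faults: 5
--- LRU ---
  step 0: ref 4 -> FAULT, frames=[4,-] (faults so far: 1)
  step 1: ref 4 -> HIT, frames=[4,-] (faults so far: 1)
  step 2: ref 4 -> HIT, frames=[4,-] (faults so far: 1)
  step 3: ref 4 -> HIT, frames=[4,-] (faults so far: 1)
  step 4: ref 4 -> HIT, frames=[4,-] (faults so far: 1)
  step 5: ref 4 -> HIT, frames=[4,-] (faults so far: 1)
  step 6: ref 4 -> HIT, frames=[4,-] (faults so far: 1)
  step 7: ref 2 -> FAULT, frames=[4,2] (faults so far: 2)
  step 8: ref 1 -> FAULT, evict 4, frames=[1,2] (faults so far: 3)
  step 9: ref 3 -> FAULT, evict 2, frames=[1,3] (faults so far: 4)
  step 10: ref 3 -> HIT, frames=[1,3] (faults so far: 4)
  step 11: ref 3 -> HIT, frames=[1,3] (faults so far: 4)
  step 12: ref 2 -> FAULT, evict 1, frames=[2,3] (faults so far: 5)
  LRU total faults: 5
--- Optimal ---
  step 0: ref 4 -> FAULT, frames=[4,-] (faults so far: 1)
  step 1: ref 4 -> HIT, frames=[4,-] (faults so far: 1)
  step 2: ref 4 -> HIT, frames=[4,-] (faults so far: 1)
  step 3: ref 4 -> HIT, frames=[4,-] (faults so far: 1)
  step 4: ref 4 -> HIT, frames=[4,-] (faults so far: 1)
  step 5: ref 4 -> HIT, frames=[4,-] (faults so far: 1)
  step 6: ref 4 -> HIT, frames=[4,-] (faults so far: 1)
  step 7: ref 2 -> FAULT, frames=[4,2] (faults so far: 2)
  step 8: ref 1 -> FAULT, evict 4, frames=[1,2] (faults so far: 3)
  step 9: ref 3 -> FAULT, evict 1, frames=[3,2] (faults so far: 4)
  step 10: ref 3 -> HIT, frames=[3,2] (faults so far: 4)
  step 11: ref 3 -> HIT, frames=[3,2] (faults so far: 4)
  step 12: ref 2 -> HIT, frames=[3,2] (faults so far: 4)
  Optimal total faults: 4

Answer: 5 5 4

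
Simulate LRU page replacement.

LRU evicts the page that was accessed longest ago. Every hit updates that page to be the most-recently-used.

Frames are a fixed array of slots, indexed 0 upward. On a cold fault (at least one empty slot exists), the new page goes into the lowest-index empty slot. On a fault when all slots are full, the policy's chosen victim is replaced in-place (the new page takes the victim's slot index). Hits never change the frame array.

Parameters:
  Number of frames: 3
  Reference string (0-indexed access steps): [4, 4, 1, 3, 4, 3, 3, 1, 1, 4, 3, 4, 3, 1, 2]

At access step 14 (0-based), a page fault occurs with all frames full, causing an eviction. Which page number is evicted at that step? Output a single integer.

Step 0: ref 4 -> FAULT, frames=[4,-,-]
Step 1: ref 4 -> HIT, frames=[4,-,-]
Step 2: ref 1 -> FAULT, frames=[4,1,-]
Step 3: ref 3 -> FAULT, frames=[4,1,3]
Step 4: ref 4 -> HIT, frames=[4,1,3]
Step 5: ref 3 -> HIT, frames=[4,1,3]
Step 6: ref 3 -> HIT, frames=[4,1,3]
Step 7: ref 1 -> HIT, frames=[4,1,3]
Step 8: ref 1 -> HIT, frames=[4,1,3]
Step 9: ref 4 -> HIT, frames=[4,1,3]
Step 10: ref 3 -> HIT, frames=[4,1,3]
Step 11: ref 4 -> HIT, frames=[4,1,3]
Step 12: ref 3 -> HIT, frames=[4,1,3]
Step 13: ref 1 -> HIT, frames=[4,1,3]
Step 14: ref 2 -> FAULT, evict 4, frames=[2,1,3]
At step 14: evicted page 4

Answer: 4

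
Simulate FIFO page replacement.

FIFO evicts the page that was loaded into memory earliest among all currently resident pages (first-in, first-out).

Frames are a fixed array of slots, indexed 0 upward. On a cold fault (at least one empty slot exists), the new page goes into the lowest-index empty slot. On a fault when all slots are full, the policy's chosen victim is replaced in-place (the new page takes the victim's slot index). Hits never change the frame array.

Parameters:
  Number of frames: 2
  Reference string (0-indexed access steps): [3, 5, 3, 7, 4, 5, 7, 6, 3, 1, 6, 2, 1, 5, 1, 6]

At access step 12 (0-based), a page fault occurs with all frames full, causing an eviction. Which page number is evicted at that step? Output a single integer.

Step 0: ref 3 -> FAULT, frames=[3,-]
Step 1: ref 5 -> FAULT, frames=[3,5]
Step 2: ref 3 -> HIT, frames=[3,5]
Step 3: ref 7 -> FAULT, evict 3, frames=[7,5]
Step 4: ref 4 -> FAULT, evict 5, frames=[7,4]
Step 5: ref 5 -> FAULT, evict 7, frames=[5,4]
Step 6: ref 7 -> FAULT, evict 4, frames=[5,7]
Step 7: ref 6 -> FAULT, evict 5, frames=[6,7]
Step 8: ref 3 -> FAULT, evict 7, frames=[6,3]
Step 9: ref 1 -> FAULT, evict 6, frames=[1,3]
Step 10: ref 6 -> FAULT, evict 3, frames=[1,6]
Step 11: ref 2 -> FAULT, evict 1, frames=[2,6]
Step 12: ref 1 -> FAULT, evict 6, frames=[2,1]
At step 12: evicted page 6

Answer: 6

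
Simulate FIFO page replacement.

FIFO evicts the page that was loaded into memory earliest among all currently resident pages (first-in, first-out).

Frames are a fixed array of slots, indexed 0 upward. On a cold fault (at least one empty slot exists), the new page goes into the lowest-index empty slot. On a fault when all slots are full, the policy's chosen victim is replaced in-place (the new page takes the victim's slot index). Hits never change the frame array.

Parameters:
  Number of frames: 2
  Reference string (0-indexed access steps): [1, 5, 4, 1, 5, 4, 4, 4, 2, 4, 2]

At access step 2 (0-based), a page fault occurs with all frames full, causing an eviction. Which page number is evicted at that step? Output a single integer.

Answer: 1

Derivation:
Step 0: ref 1 -> FAULT, frames=[1,-]
Step 1: ref 5 -> FAULT, frames=[1,5]
Step 2: ref 4 -> FAULT, evict 1, frames=[4,5]
At step 2: evicted page 1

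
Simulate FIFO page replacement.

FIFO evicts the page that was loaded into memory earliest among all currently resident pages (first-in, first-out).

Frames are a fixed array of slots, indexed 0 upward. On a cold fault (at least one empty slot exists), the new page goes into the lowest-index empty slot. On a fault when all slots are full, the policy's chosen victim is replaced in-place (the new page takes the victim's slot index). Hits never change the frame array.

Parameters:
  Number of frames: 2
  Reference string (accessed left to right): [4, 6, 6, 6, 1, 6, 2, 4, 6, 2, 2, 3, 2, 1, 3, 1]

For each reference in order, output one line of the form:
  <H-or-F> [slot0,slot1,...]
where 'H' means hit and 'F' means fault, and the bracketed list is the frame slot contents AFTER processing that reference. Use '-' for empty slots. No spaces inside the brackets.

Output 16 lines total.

F [4,-]
F [4,6]
H [4,6]
H [4,6]
F [1,6]
H [1,6]
F [1,2]
F [4,2]
F [4,6]
F [2,6]
H [2,6]
F [2,3]
H [2,3]
F [1,3]
H [1,3]
H [1,3]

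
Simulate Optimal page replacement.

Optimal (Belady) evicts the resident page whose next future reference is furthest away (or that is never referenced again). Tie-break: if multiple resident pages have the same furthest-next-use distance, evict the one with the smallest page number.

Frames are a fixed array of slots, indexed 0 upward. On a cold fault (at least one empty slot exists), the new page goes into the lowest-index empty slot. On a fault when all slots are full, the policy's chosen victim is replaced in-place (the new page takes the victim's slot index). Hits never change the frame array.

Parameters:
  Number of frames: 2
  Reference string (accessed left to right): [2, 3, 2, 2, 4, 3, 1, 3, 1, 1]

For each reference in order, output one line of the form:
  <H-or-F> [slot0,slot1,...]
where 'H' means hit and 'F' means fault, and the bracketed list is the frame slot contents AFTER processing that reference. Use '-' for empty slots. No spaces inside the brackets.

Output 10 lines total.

F [2,-]
F [2,3]
H [2,3]
H [2,3]
F [4,3]
H [4,3]
F [1,3]
H [1,3]
H [1,3]
H [1,3]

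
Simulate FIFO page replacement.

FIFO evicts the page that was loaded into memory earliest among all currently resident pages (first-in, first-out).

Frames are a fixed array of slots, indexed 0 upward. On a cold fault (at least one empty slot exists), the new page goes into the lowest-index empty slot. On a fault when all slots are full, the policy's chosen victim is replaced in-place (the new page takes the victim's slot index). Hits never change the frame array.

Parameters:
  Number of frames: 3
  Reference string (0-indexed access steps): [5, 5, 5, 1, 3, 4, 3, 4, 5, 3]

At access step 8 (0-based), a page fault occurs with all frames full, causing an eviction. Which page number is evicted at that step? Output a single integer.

Step 0: ref 5 -> FAULT, frames=[5,-,-]
Step 1: ref 5 -> HIT, frames=[5,-,-]
Step 2: ref 5 -> HIT, frames=[5,-,-]
Step 3: ref 1 -> FAULT, frames=[5,1,-]
Step 4: ref 3 -> FAULT, frames=[5,1,3]
Step 5: ref 4 -> FAULT, evict 5, frames=[4,1,3]
Step 6: ref 3 -> HIT, frames=[4,1,3]
Step 7: ref 4 -> HIT, frames=[4,1,3]
Step 8: ref 5 -> FAULT, evict 1, frames=[4,5,3]
At step 8: evicted page 1

Answer: 1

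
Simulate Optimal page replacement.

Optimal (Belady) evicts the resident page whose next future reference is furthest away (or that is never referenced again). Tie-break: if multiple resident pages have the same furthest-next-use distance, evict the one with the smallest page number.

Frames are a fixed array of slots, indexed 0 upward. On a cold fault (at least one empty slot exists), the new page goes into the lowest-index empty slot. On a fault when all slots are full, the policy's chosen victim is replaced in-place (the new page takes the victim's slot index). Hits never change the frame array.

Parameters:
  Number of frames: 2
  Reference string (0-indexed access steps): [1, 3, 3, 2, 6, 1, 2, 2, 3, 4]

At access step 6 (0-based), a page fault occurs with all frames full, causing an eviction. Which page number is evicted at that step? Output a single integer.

Step 0: ref 1 -> FAULT, frames=[1,-]
Step 1: ref 3 -> FAULT, frames=[1,3]
Step 2: ref 3 -> HIT, frames=[1,3]
Step 3: ref 2 -> FAULT, evict 3, frames=[1,2]
Step 4: ref 6 -> FAULT, evict 2, frames=[1,6]
Step 5: ref 1 -> HIT, frames=[1,6]
Step 6: ref 2 -> FAULT, evict 1, frames=[2,6]
At step 6: evicted page 1

Answer: 1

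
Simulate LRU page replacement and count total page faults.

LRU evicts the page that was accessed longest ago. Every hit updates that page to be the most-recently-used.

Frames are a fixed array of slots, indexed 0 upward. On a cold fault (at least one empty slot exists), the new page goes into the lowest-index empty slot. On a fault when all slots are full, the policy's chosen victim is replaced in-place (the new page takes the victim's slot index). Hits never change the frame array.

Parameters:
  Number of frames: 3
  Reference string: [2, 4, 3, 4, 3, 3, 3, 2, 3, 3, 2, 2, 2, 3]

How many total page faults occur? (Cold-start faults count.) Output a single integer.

Step 0: ref 2 → FAULT, frames=[2,-,-]
Step 1: ref 4 → FAULT, frames=[2,4,-]
Step 2: ref 3 → FAULT, frames=[2,4,3]
Step 3: ref 4 → HIT, frames=[2,4,3]
Step 4: ref 3 → HIT, frames=[2,4,3]
Step 5: ref 3 → HIT, frames=[2,4,3]
Step 6: ref 3 → HIT, frames=[2,4,3]
Step 7: ref 2 → HIT, frames=[2,4,3]
Step 8: ref 3 → HIT, frames=[2,4,3]
Step 9: ref 3 → HIT, frames=[2,4,3]
Step 10: ref 2 → HIT, frames=[2,4,3]
Step 11: ref 2 → HIT, frames=[2,4,3]
Step 12: ref 2 → HIT, frames=[2,4,3]
Step 13: ref 3 → HIT, frames=[2,4,3]
Total faults: 3

Answer: 3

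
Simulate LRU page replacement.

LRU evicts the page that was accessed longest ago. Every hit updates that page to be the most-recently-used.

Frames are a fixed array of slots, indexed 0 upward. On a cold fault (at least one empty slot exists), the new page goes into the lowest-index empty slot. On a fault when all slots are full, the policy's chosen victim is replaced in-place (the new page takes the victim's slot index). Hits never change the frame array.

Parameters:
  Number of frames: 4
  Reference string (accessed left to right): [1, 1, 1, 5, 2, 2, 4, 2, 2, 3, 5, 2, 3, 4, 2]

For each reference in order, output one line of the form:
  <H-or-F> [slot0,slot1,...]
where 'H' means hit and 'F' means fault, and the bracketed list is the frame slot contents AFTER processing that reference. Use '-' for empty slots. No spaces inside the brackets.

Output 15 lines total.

F [1,-,-,-]
H [1,-,-,-]
H [1,-,-,-]
F [1,5,-,-]
F [1,5,2,-]
H [1,5,2,-]
F [1,5,2,4]
H [1,5,2,4]
H [1,5,2,4]
F [3,5,2,4]
H [3,5,2,4]
H [3,5,2,4]
H [3,5,2,4]
H [3,5,2,4]
H [3,5,2,4]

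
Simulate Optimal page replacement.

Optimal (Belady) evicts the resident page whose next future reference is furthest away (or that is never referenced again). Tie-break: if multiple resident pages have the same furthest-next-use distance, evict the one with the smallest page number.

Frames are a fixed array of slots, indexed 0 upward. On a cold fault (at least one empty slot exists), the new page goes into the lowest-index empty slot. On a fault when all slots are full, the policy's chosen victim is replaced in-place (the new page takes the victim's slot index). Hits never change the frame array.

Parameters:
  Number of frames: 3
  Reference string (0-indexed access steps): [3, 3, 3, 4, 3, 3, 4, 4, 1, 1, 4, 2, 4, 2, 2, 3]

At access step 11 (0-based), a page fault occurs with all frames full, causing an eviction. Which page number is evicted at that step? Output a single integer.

Answer: 1

Derivation:
Step 0: ref 3 -> FAULT, frames=[3,-,-]
Step 1: ref 3 -> HIT, frames=[3,-,-]
Step 2: ref 3 -> HIT, frames=[3,-,-]
Step 3: ref 4 -> FAULT, frames=[3,4,-]
Step 4: ref 3 -> HIT, frames=[3,4,-]
Step 5: ref 3 -> HIT, frames=[3,4,-]
Step 6: ref 4 -> HIT, frames=[3,4,-]
Step 7: ref 4 -> HIT, frames=[3,4,-]
Step 8: ref 1 -> FAULT, frames=[3,4,1]
Step 9: ref 1 -> HIT, frames=[3,4,1]
Step 10: ref 4 -> HIT, frames=[3,4,1]
Step 11: ref 2 -> FAULT, evict 1, frames=[3,4,2]
At step 11: evicted page 1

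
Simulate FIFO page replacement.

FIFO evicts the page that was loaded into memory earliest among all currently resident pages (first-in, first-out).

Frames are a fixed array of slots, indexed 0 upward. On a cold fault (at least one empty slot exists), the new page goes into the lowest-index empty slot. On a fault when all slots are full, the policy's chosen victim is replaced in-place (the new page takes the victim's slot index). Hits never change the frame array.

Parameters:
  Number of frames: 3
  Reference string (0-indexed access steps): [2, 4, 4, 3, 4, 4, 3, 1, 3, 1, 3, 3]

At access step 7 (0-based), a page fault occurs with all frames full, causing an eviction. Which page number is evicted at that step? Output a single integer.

Step 0: ref 2 -> FAULT, frames=[2,-,-]
Step 1: ref 4 -> FAULT, frames=[2,4,-]
Step 2: ref 4 -> HIT, frames=[2,4,-]
Step 3: ref 3 -> FAULT, frames=[2,4,3]
Step 4: ref 4 -> HIT, frames=[2,4,3]
Step 5: ref 4 -> HIT, frames=[2,4,3]
Step 6: ref 3 -> HIT, frames=[2,4,3]
Step 7: ref 1 -> FAULT, evict 2, frames=[1,4,3]
At step 7: evicted page 2

Answer: 2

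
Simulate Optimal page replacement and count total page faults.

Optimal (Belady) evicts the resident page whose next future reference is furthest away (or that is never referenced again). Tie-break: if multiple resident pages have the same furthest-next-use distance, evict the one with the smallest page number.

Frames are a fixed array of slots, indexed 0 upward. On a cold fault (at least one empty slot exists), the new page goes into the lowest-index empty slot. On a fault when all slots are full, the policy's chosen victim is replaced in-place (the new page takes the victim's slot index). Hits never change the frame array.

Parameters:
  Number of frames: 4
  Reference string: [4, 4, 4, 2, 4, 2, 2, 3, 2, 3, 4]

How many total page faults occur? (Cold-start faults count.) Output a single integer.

Step 0: ref 4 → FAULT, frames=[4,-,-,-]
Step 1: ref 4 → HIT, frames=[4,-,-,-]
Step 2: ref 4 → HIT, frames=[4,-,-,-]
Step 3: ref 2 → FAULT, frames=[4,2,-,-]
Step 4: ref 4 → HIT, frames=[4,2,-,-]
Step 5: ref 2 → HIT, frames=[4,2,-,-]
Step 6: ref 2 → HIT, frames=[4,2,-,-]
Step 7: ref 3 → FAULT, frames=[4,2,3,-]
Step 8: ref 2 → HIT, frames=[4,2,3,-]
Step 9: ref 3 → HIT, frames=[4,2,3,-]
Step 10: ref 4 → HIT, frames=[4,2,3,-]
Total faults: 3

Answer: 3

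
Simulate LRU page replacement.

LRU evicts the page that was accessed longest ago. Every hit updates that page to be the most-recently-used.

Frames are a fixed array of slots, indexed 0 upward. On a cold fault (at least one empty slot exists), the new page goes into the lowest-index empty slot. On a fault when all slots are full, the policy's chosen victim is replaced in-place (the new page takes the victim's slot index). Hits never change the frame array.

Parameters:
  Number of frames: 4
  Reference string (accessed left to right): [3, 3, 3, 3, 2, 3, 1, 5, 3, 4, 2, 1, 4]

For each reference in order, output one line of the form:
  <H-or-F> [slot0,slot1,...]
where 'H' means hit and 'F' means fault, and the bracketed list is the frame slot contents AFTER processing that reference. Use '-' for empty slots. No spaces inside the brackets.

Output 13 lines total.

F [3,-,-,-]
H [3,-,-,-]
H [3,-,-,-]
H [3,-,-,-]
F [3,2,-,-]
H [3,2,-,-]
F [3,2,1,-]
F [3,2,1,5]
H [3,2,1,5]
F [3,4,1,5]
F [3,4,2,5]
F [3,4,2,1]
H [3,4,2,1]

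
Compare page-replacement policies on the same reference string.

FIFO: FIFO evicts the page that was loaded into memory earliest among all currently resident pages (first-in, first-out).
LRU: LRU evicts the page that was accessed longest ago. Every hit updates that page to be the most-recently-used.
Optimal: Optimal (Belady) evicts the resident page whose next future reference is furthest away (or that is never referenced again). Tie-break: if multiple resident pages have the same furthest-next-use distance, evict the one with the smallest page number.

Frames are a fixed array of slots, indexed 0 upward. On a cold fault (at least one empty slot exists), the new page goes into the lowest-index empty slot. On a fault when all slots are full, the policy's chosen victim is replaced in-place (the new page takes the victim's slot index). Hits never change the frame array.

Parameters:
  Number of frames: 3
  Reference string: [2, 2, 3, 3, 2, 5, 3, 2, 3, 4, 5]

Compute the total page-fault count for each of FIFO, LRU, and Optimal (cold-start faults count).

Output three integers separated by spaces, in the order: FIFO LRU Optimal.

--- FIFO ---
  step 0: ref 2 -> FAULT, frames=[2,-,-] (faults so far: 1)
  step 1: ref 2 -> HIT, frames=[2,-,-] (faults so far: 1)
  step 2: ref 3 -> FAULT, frames=[2,3,-] (faults so far: 2)
  step 3: ref 3 -> HIT, frames=[2,3,-] (faults so far: 2)
  step 4: ref 2 -> HIT, frames=[2,3,-] (faults so far: 2)
  step 5: ref 5 -> FAULT, frames=[2,3,5] (faults so far: 3)
  step 6: ref 3 -> HIT, frames=[2,3,5] (faults so far: 3)
  step 7: ref 2 -> HIT, frames=[2,3,5] (faults so far: 3)
  step 8: ref 3 -> HIT, frames=[2,3,5] (faults so far: 3)
  step 9: ref 4 -> FAULT, evict 2, frames=[4,3,5] (faults so far: 4)
  step 10: ref 5 -> HIT, frames=[4,3,5] (faults so far: 4)
  FIFO total faults: 4
--- LRU ---
  step 0: ref 2 -> FAULT, frames=[2,-,-] (faults so far: 1)
  step 1: ref 2 -> HIT, frames=[2,-,-] (faults so far: 1)
  step 2: ref 3 -> FAULT, frames=[2,3,-] (faults so far: 2)
  step 3: ref 3 -> HIT, frames=[2,3,-] (faults so far: 2)
  step 4: ref 2 -> HIT, frames=[2,3,-] (faults so far: 2)
  step 5: ref 5 -> FAULT, frames=[2,3,5] (faults so far: 3)
  step 6: ref 3 -> HIT, frames=[2,3,5] (faults so far: 3)
  step 7: ref 2 -> HIT, frames=[2,3,5] (faults so far: 3)
  step 8: ref 3 -> HIT, frames=[2,3,5] (faults so far: 3)
  step 9: ref 4 -> FAULT, evict 5, frames=[2,3,4] (faults so far: 4)
  step 10: ref 5 -> FAULT, evict 2, frames=[5,3,4] (faults so far: 5)
  LRU total faults: 5
--- Optimal ---
  step 0: ref 2 -> FAULT, frames=[2,-,-] (faults so far: 1)
  step 1: ref 2 -> HIT, frames=[2,-,-] (faults so far: 1)
  step 2: ref 3 -> FAULT, frames=[2,3,-] (faults so far: 2)
  step 3: ref 3 -> HIT, frames=[2,3,-] (faults so far: 2)
  step 4: ref 2 -> HIT, frames=[2,3,-] (faults so far: 2)
  step 5: ref 5 -> FAULT, frames=[2,3,5] (faults so far: 3)
  step 6: ref 3 -> HIT, frames=[2,3,5] (faults so far: 3)
  step 7: ref 2 -> HIT, frames=[2,3,5] (faults so far: 3)
  step 8: ref 3 -> HIT, frames=[2,3,5] (faults so far: 3)
  step 9: ref 4 -> FAULT, evict 2, frames=[4,3,5] (faults so far: 4)
  step 10: ref 5 -> HIT, frames=[4,3,5] (faults so far: 4)
  Optimal total faults: 4

Answer: 4 5 4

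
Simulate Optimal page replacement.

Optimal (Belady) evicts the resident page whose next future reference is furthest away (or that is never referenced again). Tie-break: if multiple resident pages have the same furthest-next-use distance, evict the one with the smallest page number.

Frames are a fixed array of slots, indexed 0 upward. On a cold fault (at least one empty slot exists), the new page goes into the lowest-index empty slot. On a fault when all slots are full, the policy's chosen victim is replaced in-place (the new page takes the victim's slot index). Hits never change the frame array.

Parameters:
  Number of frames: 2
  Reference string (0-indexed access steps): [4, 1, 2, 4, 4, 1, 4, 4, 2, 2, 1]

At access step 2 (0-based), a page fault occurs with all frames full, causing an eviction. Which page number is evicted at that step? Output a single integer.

Step 0: ref 4 -> FAULT, frames=[4,-]
Step 1: ref 1 -> FAULT, frames=[4,1]
Step 2: ref 2 -> FAULT, evict 1, frames=[4,2]
At step 2: evicted page 1

Answer: 1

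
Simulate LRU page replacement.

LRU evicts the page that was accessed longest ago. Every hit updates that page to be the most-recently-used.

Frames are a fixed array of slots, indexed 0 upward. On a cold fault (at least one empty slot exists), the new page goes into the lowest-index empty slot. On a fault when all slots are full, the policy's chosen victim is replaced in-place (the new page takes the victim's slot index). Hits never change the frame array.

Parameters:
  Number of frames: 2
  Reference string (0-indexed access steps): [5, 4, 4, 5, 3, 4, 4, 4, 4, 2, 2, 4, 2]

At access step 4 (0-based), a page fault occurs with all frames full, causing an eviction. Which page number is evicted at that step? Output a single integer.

Answer: 4

Derivation:
Step 0: ref 5 -> FAULT, frames=[5,-]
Step 1: ref 4 -> FAULT, frames=[5,4]
Step 2: ref 4 -> HIT, frames=[5,4]
Step 3: ref 5 -> HIT, frames=[5,4]
Step 4: ref 3 -> FAULT, evict 4, frames=[5,3]
At step 4: evicted page 4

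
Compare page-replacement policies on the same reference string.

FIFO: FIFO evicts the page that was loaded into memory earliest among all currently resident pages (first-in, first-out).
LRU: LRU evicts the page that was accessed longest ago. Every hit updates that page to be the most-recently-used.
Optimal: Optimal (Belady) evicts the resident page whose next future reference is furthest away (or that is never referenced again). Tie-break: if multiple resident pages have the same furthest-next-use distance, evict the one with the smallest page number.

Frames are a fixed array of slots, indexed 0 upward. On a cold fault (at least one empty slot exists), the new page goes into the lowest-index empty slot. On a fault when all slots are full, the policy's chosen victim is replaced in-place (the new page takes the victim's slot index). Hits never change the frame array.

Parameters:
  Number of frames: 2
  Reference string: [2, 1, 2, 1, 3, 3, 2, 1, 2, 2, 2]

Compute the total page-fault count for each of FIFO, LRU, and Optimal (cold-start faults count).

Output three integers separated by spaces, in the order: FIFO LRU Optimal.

--- FIFO ---
  step 0: ref 2 -> FAULT, frames=[2,-] (faults so far: 1)
  step 1: ref 1 -> FAULT, frames=[2,1] (faults so far: 2)
  step 2: ref 2 -> HIT, frames=[2,1] (faults so far: 2)
  step 3: ref 1 -> HIT, frames=[2,1] (faults so far: 2)
  step 4: ref 3 -> FAULT, evict 2, frames=[3,1] (faults so far: 3)
  step 5: ref 3 -> HIT, frames=[3,1] (faults so far: 3)
  step 6: ref 2 -> FAULT, evict 1, frames=[3,2] (faults so far: 4)
  step 7: ref 1 -> FAULT, evict 3, frames=[1,2] (faults so far: 5)
  step 8: ref 2 -> HIT, frames=[1,2] (faults so far: 5)
  step 9: ref 2 -> HIT, frames=[1,2] (faults so far: 5)
  step 10: ref 2 -> HIT, frames=[1,2] (faults so far: 5)
  FIFO total faults: 5
--- LRU ---
  step 0: ref 2 -> FAULT, frames=[2,-] (faults so far: 1)
  step 1: ref 1 -> FAULT, frames=[2,1] (faults so far: 2)
  step 2: ref 2 -> HIT, frames=[2,1] (faults so far: 2)
  step 3: ref 1 -> HIT, frames=[2,1] (faults so far: 2)
  step 4: ref 3 -> FAULT, evict 2, frames=[3,1] (faults so far: 3)
  step 5: ref 3 -> HIT, frames=[3,1] (faults so far: 3)
  step 6: ref 2 -> FAULT, evict 1, frames=[3,2] (faults so far: 4)
  step 7: ref 1 -> FAULT, evict 3, frames=[1,2] (faults so far: 5)
  step 8: ref 2 -> HIT, frames=[1,2] (faults so far: 5)
  step 9: ref 2 -> HIT, frames=[1,2] (faults so far: 5)
  step 10: ref 2 -> HIT, frames=[1,2] (faults so far: 5)
  LRU total faults: 5
--- Optimal ---
  step 0: ref 2 -> FAULT, frames=[2,-] (faults so far: 1)
  step 1: ref 1 -> FAULT, frames=[2,1] (faults so far: 2)
  step 2: ref 2 -> HIT, frames=[2,1] (faults so far: 2)
  step 3: ref 1 -> HIT, frames=[2,1] (faults so far: 2)
  step 4: ref 3 -> FAULT, evict 1, frames=[2,3] (faults so far: 3)
  step 5: ref 3 -> HIT, frames=[2,3] (faults so far: 3)
  step 6: ref 2 -> HIT, frames=[2,3] (faults so far: 3)
  step 7: ref 1 -> FAULT, evict 3, frames=[2,1] (faults so far: 4)
  step 8: ref 2 -> HIT, frames=[2,1] (faults so far: 4)
  step 9: ref 2 -> HIT, frames=[2,1] (faults so far: 4)
  step 10: ref 2 -> HIT, frames=[2,1] (faults so far: 4)
  Optimal total faults: 4

Answer: 5 5 4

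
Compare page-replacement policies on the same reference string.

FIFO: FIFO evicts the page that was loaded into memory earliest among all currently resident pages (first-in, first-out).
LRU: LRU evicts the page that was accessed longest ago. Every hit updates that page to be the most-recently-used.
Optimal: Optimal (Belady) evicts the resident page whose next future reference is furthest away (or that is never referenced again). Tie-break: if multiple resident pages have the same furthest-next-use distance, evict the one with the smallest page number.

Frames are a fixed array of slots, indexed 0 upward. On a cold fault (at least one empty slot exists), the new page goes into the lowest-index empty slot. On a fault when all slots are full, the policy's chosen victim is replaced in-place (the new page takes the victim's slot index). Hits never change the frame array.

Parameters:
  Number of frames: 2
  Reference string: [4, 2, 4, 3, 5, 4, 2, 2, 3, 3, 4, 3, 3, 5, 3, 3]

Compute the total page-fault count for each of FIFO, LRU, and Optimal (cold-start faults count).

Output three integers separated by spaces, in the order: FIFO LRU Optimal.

Answer: 10 9 7

Derivation:
--- FIFO ---
  step 0: ref 4 -> FAULT, frames=[4,-] (faults so far: 1)
  step 1: ref 2 -> FAULT, frames=[4,2] (faults so far: 2)
  step 2: ref 4 -> HIT, frames=[4,2] (faults so far: 2)
  step 3: ref 3 -> FAULT, evict 4, frames=[3,2] (faults so far: 3)
  step 4: ref 5 -> FAULT, evict 2, frames=[3,5] (faults so far: 4)
  step 5: ref 4 -> FAULT, evict 3, frames=[4,5] (faults so far: 5)
  step 6: ref 2 -> FAULT, evict 5, frames=[4,2] (faults so far: 6)
  step 7: ref 2 -> HIT, frames=[4,2] (faults so far: 6)
  step 8: ref 3 -> FAULT, evict 4, frames=[3,2] (faults so far: 7)
  step 9: ref 3 -> HIT, frames=[3,2] (faults so far: 7)
  step 10: ref 4 -> FAULT, evict 2, frames=[3,4] (faults so far: 8)
  step 11: ref 3 -> HIT, frames=[3,4] (faults so far: 8)
  step 12: ref 3 -> HIT, frames=[3,4] (faults so far: 8)
  step 13: ref 5 -> FAULT, evict 3, frames=[5,4] (faults so far: 9)
  step 14: ref 3 -> FAULT, evict 4, frames=[5,3] (faults so far: 10)
  step 15: ref 3 -> HIT, frames=[5,3] (faults so far: 10)
  FIFO total faults: 10
--- LRU ---
  step 0: ref 4 -> FAULT, frames=[4,-] (faults so far: 1)
  step 1: ref 2 -> FAULT, frames=[4,2] (faults so far: 2)
  step 2: ref 4 -> HIT, frames=[4,2] (faults so far: 2)
  step 3: ref 3 -> FAULT, evict 2, frames=[4,3] (faults so far: 3)
  step 4: ref 5 -> FAULT, evict 4, frames=[5,3] (faults so far: 4)
  step 5: ref 4 -> FAULT, evict 3, frames=[5,4] (faults so far: 5)
  step 6: ref 2 -> FAULT, evict 5, frames=[2,4] (faults so far: 6)
  step 7: ref 2 -> HIT, frames=[2,4] (faults so far: 6)
  step 8: ref 3 -> FAULT, evict 4, frames=[2,3] (faults so far: 7)
  step 9: ref 3 -> HIT, frames=[2,3] (faults so far: 7)
  step 10: ref 4 -> FAULT, evict 2, frames=[4,3] (faults so far: 8)
  step 11: ref 3 -> HIT, frames=[4,3] (faults so far: 8)
  step 12: ref 3 -> HIT, frames=[4,3] (faults so far: 8)
  step 13: ref 5 -> FAULT, evict 4, frames=[5,3] (faults so far: 9)
  step 14: ref 3 -> HIT, frames=[5,3] (faults so far: 9)
  step 15: ref 3 -> HIT, frames=[5,3] (faults so far: 9)
  LRU total faults: 9
--- Optimal ---
  step 0: ref 4 -> FAULT, frames=[4,-] (faults so far: 1)
  step 1: ref 2 -> FAULT, frames=[4,2] (faults so far: 2)
  step 2: ref 4 -> HIT, frames=[4,2] (faults so far: 2)
  step 3: ref 3 -> FAULT, evict 2, frames=[4,3] (faults so far: 3)
  step 4: ref 5 -> FAULT, evict 3, frames=[4,5] (faults so far: 4)
  step 5: ref 4 -> HIT, frames=[4,5] (faults so far: 4)
  step 6: ref 2 -> FAULT, evict 5, frames=[4,2] (faults so far: 5)
  step 7: ref 2 -> HIT, frames=[4,2] (faults so far: 5)
  step 8: ref 3 -> FAULT, evict 2, frames=[4,3] (faults so far: 6)
  step 9: ref 3 -> HIT, frames=[4,3] (faults so far: 6)
  step 10: ref 4 -> HIT, frames=[4,3] (faults so far: 6)
  step 11: ref 3 -> HIT, frames=[4,3] (faults so far: 6)
  step 12: ref 3 -> HIT, frames=[4,3] (faults so far: 6)
  step 13: ref 5 -> FAULT, evict 4, frames=[5,3] (faults so far: 7)
  step 14: ref 3 -> HIT, frames=[5,3] (faults so far: 7)
  step 15: ref 3 -> HIT, frames=[5,3] (faults so far: 7)
  Optimal total faults: 7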